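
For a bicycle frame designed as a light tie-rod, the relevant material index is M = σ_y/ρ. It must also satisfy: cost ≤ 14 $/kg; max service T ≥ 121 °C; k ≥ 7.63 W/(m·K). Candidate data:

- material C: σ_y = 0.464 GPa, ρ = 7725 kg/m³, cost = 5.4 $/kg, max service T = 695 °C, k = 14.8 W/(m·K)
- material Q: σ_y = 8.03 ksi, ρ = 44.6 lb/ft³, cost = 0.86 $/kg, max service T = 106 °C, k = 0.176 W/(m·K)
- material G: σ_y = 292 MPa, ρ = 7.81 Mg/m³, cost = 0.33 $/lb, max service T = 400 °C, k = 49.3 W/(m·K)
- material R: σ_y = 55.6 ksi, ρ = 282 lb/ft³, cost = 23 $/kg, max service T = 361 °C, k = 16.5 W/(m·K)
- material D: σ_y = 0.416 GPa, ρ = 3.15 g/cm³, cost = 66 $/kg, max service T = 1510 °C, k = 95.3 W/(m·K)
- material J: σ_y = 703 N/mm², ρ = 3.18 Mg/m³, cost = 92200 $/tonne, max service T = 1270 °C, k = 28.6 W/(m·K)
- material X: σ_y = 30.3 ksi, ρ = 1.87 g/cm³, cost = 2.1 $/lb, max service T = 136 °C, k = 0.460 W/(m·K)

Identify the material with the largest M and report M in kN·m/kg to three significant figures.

material C, M = 60.1 kN·m/kg

Screen on constraints: cost ≤ 14 $/kg; max service T ≥ 121 °C; k ≥ 7.63 W/(m·K). Survivors: material C, material G.
After converting to SI:
  material C: σ_y = 464.0 MPa, ρ = 7725 kg/m³
  material G: σ_y = 292.0 MPa, ρ = 7810 kg/m³
  material C: M = 60.1 kN·m/kg
  material G: M = 37.4 kN·m/kg
Material C ranks first.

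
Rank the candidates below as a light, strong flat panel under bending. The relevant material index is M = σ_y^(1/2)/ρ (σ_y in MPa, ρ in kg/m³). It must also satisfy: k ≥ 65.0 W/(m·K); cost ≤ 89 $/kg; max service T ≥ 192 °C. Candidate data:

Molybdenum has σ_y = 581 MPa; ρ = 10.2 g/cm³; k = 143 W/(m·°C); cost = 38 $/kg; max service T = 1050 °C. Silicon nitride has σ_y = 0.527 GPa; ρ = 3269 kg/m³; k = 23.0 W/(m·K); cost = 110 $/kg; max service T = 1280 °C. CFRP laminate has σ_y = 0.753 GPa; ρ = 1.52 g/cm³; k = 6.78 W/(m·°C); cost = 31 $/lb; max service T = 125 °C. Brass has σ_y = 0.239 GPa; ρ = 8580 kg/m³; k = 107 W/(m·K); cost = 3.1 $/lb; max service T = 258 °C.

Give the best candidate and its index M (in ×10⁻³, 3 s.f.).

molybdenum, M = 2.36×10⁻³

Screen on constraints: k ≥ 65.0 W/(m·K); cost ≤ 89 $/kg; max service T ≥ 192 °C. Survivors: molybdenum, brass.
After converting to SI:
  molybdenum: σ_y = 581.0 MPa, ρ = 10200 kg/m³
  brass: σ_y = 239.0 MPa, ρ = 8580 kg/m³
  molybdenum: M = 2.36×10⁻³
  brass: M = 1.80×10⁻³
Molybdenum ranks first.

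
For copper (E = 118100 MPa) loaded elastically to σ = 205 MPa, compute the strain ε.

E = 118100 MPa = 118.1 GPa = 118100 MPa.
ε = σ/E = 205 / 118100 = 1.74×10⁻³.

1.74×10⁻³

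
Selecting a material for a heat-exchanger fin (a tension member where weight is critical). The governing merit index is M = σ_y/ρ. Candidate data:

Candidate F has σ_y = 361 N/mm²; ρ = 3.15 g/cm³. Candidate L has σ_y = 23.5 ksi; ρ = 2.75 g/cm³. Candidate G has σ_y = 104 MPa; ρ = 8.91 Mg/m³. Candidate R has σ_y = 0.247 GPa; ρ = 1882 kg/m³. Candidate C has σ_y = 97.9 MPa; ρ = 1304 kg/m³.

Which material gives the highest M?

candidate R

Convert each candidate to consistent units, then evaluate M:
  candidate F: σ_y = 361.0 MPa, ρ = 3150 kg/m³
  candidate L: σ_y = 162.0 MPa, ρ = 2750 kg/m³
  candidate G: σ_y = 104.0 MPa, ρ = 8910 kg/m³
  candidate R: σ_y = 247.0 MPa, ρ = 1882 kg/m³
  candidate C: σ_y = 97.90 MPa, ρ = 1304 kg/m³
  candidate R: M = 131 kN·m/kg
  candidate F: M = 115 kN·m/kg
  candidate C: M = 75.1 kN·m/kg
  candidate L: M = 58.9 kN·m/kg
  candidate G: M = 11.7 kN·m/kg
Candidate R has the largest M.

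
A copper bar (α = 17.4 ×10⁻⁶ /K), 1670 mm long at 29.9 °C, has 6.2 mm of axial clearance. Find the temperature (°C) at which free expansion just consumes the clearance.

α·L₀·ΔT = 6.2 mm ⇒ ΔT = 6.2 / (17.4×10⁻⁶ × 1670.0) = 213.4 K.
T = 29.9 + 213.4 = 243.3 °C.

243 °C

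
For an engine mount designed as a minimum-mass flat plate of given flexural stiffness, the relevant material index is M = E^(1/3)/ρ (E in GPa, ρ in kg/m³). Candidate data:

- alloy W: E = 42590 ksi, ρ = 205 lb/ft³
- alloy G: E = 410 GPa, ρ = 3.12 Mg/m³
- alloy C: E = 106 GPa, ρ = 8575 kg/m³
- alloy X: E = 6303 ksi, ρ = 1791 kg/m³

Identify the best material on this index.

Normalizing units and computing the index:
  alloy W: E = 293.6 GPa, ρ = 3284 kg/m³
  alloy G: E = 410.0 GPa, ρ = 3120 kg/m³
  alloy C: E = 106.0 GPa, ρ = 8575 kg/m³
  alloy X: E = 43.46 GPa, ρ = 1791 kg/m³
  alloy G: M = 2.38×10⁻³
  alloy W: M = 2.02×10⁻³
  alloy X: M = 1.96×10⁻³
  alloy C: M = 0.552×10⁻³
Alloy G has the largest M.

alloy G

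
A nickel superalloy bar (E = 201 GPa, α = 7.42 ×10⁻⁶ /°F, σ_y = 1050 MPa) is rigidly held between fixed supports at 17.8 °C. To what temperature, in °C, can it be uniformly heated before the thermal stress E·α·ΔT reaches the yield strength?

409 °C

α = 7.42×10⁻⁶/°F × 9/5 = 13.4×10⁻⁶/K.
E·α·ΔT = 1050 MPa ⇒ ΔT = 1050 / (201.0×10³ × 13.4×10⁻⁶) = 391.1 K.
T = 17.8 + 391.1 = 408.9 °C.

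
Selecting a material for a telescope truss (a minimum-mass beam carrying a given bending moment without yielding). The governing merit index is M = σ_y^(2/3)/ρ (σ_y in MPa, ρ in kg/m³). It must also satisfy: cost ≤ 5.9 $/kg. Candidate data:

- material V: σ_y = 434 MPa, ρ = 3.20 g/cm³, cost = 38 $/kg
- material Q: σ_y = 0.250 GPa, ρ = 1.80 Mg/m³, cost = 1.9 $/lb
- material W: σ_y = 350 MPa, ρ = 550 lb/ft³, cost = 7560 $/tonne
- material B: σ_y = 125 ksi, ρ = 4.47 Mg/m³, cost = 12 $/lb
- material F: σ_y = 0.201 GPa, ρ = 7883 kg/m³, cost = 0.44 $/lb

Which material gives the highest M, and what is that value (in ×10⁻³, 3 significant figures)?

material Q, M = 22.0×10⁻³

Screen on constraints: cost ≤ 5.9 $/kg. Survivors: material Q, material F.
Normalizing units and computing the index:
  material Q: σ_y = 250.0 MPa, ρ = 1800 kg/m³
  material F: σ_y = 201.0 MPa, ρ = 7883 kg/m³
  material Q: M = 22.0×10⁻³
  material F: M = 4.35×10⁻³
Material Q has the largest M.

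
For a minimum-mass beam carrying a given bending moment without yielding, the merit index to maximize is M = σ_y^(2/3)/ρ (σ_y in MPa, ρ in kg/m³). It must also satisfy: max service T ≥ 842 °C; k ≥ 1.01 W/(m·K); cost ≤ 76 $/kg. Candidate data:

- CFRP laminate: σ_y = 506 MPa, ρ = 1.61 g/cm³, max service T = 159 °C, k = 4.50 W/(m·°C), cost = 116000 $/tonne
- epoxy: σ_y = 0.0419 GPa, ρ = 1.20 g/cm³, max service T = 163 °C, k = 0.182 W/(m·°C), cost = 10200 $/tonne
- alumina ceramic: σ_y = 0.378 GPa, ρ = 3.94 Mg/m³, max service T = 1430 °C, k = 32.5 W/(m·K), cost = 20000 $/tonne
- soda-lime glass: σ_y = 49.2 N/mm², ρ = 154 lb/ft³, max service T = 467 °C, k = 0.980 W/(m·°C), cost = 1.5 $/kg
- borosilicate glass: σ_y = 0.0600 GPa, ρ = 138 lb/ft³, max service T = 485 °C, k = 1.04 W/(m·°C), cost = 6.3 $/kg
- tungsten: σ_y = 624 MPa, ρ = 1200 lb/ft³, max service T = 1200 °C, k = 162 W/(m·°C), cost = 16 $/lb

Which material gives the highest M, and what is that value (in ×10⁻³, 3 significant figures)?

Screen on constraints: max service T ≥ 842 °C; k ≥ 1.01 W/(m·K); cost ≤ 76 $/kg. Survivors: alumina ceramic, tungsten.
Convert each candidate to consistent units, then evaluate M:
  alumina ceramic: σ_y = 378.0 MPa, ρ = 3940 kg/m³
  tungsten: σ_y = 624.0 MPa, ρ = 19220 kg/m³
  alumina ceramic: M = 13.3×10⁻³
  tungsten: M = 3.80×10⁻³
The maximum is for alumina ceramic.

alumina ceramic, M = 13.3×10⁻³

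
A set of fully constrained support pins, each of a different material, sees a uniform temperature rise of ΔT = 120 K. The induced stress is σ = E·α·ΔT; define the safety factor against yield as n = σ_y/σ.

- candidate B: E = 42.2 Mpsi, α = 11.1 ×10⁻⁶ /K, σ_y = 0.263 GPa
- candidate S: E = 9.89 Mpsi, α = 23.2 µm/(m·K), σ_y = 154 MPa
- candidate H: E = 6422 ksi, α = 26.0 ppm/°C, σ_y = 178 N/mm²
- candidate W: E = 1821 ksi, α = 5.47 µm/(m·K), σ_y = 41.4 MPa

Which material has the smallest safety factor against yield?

candidate B

Per material, after unit conversion:
  candidate B: E = 291.0, α = 11.1, σ_y = 263.0 → σ = 388 MPa, n = 0.679
  candidate S: E = 68.19, α = 23.2, σ_y = 154.0 → σ = 190 MPa, n = 0.811
  candidate H: E = 44.28, α = 26.0, σ_y = 178.0 → σ = 138 MPa, n = 1.29
  candidate W: E = 12.56, α = 5.47, σ_y = 41.40 → σ = 8.24 MPa, n = 5.02
The minimum is candidate B at n = 0.679.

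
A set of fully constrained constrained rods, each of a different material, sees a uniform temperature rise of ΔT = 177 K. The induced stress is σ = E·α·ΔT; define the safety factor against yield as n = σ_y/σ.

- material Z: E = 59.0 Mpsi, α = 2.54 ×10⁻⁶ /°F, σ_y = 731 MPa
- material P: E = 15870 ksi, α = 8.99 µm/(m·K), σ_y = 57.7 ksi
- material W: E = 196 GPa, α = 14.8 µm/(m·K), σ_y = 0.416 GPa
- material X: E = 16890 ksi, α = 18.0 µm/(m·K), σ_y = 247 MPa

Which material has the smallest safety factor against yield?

material X

With everything in SI (GPa, ×10⁻⁶/K, MPa):
  material Z: E = 406.8, α = 4.57, σ_y = 731.0 → σ = 329 MPa, n = 2.22
  material P: E = 109.4, α = 8.99, σ_y = 397.8 → σ = 174 MPa, n = 2.28
  material W: E = 196.0, α = 14.8, σ_y = 416.0 → σ = 513 MPa, n = 0.810
  material X: E = 116.5, α = 18.0, σ_y = 247.0 → σ = 371 MPa, n = 0.666
Material X has the lowest safety factor, n = 0.666.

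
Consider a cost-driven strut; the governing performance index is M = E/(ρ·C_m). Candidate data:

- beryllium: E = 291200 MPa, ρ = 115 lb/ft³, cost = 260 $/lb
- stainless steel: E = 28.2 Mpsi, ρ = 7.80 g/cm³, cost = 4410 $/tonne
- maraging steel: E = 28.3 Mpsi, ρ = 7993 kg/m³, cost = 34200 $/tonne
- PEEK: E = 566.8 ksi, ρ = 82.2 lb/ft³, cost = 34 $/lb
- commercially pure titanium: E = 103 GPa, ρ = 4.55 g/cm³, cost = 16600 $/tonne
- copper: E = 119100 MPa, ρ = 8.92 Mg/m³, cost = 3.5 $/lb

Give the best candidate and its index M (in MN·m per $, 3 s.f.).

stainless steel, M = 5.65 MN·m per $

Putting every candidate on a common basis:
  beryllium: E = 291.2 GPa, ρ = 1842 kg/m³, cost = 573.2 $/kg
  stainless steel: E = 194.4 GPa, ρ = 7800 kg/m³, cost = 4.410 $/kg
  maraging steel: E = 195.1 GPa, ρ = 7993 kg/m³, cost = 34.20 $/kg
  PEEK: E = 3.908 GPa, ρ = 1317 kg/m³, cost = 74.96 $/kg
  commercially pure titanium: E = 103.0 GPa, ρ = 4550 kg/m³, cost = 16.60 $/kg
  copper: E = 119.1 GPa, ρ = 8920 kg/m³, cost = 7.716 $/kg
  stainless steel: M = 5.65 MN·m per $
  copper: M = 1.73 MN·m per $
  commercially pure titanium: M = 1.36 MN·m per $
  maraging steel: M = 0.714 MN·m per $
  beryllium: M = 0.276 MN·m per $
  PEEK: M = 0.0396 MN·m per $
The maximum is for stainless steel.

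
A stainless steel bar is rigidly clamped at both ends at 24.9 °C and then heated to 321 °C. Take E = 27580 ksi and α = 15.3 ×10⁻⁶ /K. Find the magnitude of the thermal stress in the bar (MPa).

861 MPa

E = 27580 ksi = 190.2 GPa.
ΔT = 296.1 K. Constrained thermal stress σ = E·α·ΔT = 190.2×10³ MPa × 15.3×10⁻⁶ × 296.1 = 861 MPa (compressive).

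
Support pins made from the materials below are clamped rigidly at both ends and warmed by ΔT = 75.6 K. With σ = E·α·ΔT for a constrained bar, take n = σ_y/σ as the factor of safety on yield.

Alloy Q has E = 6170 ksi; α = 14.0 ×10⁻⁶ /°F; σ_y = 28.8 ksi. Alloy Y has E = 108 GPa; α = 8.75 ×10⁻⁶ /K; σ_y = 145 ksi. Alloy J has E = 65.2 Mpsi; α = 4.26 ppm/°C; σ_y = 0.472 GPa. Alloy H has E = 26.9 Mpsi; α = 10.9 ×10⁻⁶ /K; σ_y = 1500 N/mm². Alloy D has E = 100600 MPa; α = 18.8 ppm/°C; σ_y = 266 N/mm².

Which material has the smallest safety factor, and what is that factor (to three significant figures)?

alloy D, n = 1.86

With everything in SI (GPa, ×10⁻⁶/K, MPa):
  alloy Q: E = 42.54, α = 25.2, σ_y = 198.6 → σ = 81.0 MPa, n = 2.45
  alloy Y: E = 108.0, α = 8.75, σ_y = 999.7 → σ = 71.4 MPa, n = 14.0
  alloy J: E = 449.5, α = 4.26, σ_y = 472.0 → σ = 145 MPa, n = 3.26
  alloy H: E = 185.5, α = 10.9, σ_y = 1500 → σ = 153 MPa, n = 9.81
  alloy D: E = 100.6, α = 18.8, σ_y = 266.0 → σ = 143 MPa, n = 1.86
The minimum is alloy D at n = 1.86.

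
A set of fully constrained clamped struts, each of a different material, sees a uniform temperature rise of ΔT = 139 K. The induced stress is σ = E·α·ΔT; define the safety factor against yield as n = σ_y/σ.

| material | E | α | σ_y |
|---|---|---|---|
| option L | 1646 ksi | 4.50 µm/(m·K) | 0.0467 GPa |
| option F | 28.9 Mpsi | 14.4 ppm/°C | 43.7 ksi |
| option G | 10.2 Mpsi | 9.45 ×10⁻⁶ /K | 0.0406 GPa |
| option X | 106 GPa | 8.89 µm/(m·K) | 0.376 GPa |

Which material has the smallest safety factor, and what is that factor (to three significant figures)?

Converting E to GPa, α to ×10⁻⁶/K, σ_y to MPa, then σ and n for each:
  option L: E = 11.35, α = 4.50, σ_y = 46.70 → σ = 7.10 MPa, n = 6.58
  option F: E = 199.3, α = 14.4, σ_y = 301.3 → σ = 399 MPa, n = 0.755
  option G: E = 70.33, α = 9.45, σ_y = 40.60 → σ = 92.4 MPa, n = 0.440
  option X: E = 106.0, α = 8.89, σ_y = 376.0 → σ = 131 MPa, n = 2.87
The minimum is option G at n = 0.440.

option G, n = 0.440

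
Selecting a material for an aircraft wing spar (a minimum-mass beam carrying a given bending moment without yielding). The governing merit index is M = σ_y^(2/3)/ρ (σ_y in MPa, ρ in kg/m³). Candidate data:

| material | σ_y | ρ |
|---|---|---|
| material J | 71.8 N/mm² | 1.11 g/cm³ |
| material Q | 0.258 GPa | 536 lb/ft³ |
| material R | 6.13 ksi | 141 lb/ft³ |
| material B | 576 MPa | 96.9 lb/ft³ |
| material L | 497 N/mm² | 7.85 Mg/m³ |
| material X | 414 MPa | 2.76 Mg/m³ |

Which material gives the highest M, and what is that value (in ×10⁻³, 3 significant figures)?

material B, M = 44.6×10⁻³

Normalizing units and computing the index:
  material J: σ_y = 71.80 MPa, ρ = 1110 kg/m³
  material Q: σ_y = 258.0 MPa, ρ = 8586 kg/m³
  material R: σ_y = 42.26 MPa, ρ = 2259 kg/m³
  material B: σ_y = 576.0 MPa, ρ = 1552 kg/m³
  material L: σ_y = 497.0 MPa, ρ = 7850 kg/m³
  material X: σ_y = 414.0 MPa, ρ = 2760 kg/m³
  material B: M = 44.6×10⁻³
  material X: M = 20.1×10⁻³
  material J: M = 15.6×10⁻³
  material L: M = 7.99×10⁻³
  material R: M = 5.37×10⁻³
  material Q: M = 4.72×10⁻³
Material B ranks first.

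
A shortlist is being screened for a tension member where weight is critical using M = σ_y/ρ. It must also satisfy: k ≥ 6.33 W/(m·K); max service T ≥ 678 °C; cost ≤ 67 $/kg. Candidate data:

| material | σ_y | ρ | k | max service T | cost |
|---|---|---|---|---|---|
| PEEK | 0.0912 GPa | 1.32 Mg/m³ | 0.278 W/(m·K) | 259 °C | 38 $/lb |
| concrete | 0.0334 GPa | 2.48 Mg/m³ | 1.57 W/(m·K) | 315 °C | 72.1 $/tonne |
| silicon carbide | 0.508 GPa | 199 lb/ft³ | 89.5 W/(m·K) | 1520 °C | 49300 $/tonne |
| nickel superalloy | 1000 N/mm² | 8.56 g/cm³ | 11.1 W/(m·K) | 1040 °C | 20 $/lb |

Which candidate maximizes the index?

Screen on constraints: k ≥ 6.33 W/(m·K); max service T ≥ 678 °C; cost ≤ 67 $/kg. Survivors: silicon carbide, nickel superalloy.
Convert each candidate to consistent units, then evaluate M:
  silicon carbide: σ_y = 508.0 MPa, ρ = 3188 kg/m³
  nickel superalloy: σ_y = 1000 MPa, ρ = 8560 kg/m³
  silicon carbide: M = 159 kN·m/kg
  nickel superalloy: M = 117 kN·m/kg
The maximum is for silicon carbide.

silicon carbide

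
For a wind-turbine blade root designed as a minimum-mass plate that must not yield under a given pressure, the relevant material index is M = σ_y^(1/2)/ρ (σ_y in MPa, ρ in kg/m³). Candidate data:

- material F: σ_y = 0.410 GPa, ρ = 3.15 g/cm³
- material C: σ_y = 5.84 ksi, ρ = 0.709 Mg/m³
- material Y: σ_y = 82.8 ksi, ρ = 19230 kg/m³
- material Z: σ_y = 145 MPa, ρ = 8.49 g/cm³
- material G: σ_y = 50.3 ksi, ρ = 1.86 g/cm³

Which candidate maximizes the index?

material G

In SI units:
  material F: σ_y = 410.0 MPa, ρ = 3150 kg/m³
  material C: σ_y = 40.27 MPa, ρ = 709.0 kg/m³
  material Y: σ_y = 570.9 MPa, ρ = 19230 kg/m³
  material Z: σ_y = 145.0 MPa, ρ = 8490 kg/m³
  material G: σ_y = 346.8 MPa, ρ = 1860 kg/m³
  material G: M = 10.0×10⁻³
  material C: M = 8.95×10⁻³
  material F: M = 6.43×10⁻³
  material Z: M = 1.42×10⁻³
  material Y: M = 1.24×10⁻³
Material G ranks first.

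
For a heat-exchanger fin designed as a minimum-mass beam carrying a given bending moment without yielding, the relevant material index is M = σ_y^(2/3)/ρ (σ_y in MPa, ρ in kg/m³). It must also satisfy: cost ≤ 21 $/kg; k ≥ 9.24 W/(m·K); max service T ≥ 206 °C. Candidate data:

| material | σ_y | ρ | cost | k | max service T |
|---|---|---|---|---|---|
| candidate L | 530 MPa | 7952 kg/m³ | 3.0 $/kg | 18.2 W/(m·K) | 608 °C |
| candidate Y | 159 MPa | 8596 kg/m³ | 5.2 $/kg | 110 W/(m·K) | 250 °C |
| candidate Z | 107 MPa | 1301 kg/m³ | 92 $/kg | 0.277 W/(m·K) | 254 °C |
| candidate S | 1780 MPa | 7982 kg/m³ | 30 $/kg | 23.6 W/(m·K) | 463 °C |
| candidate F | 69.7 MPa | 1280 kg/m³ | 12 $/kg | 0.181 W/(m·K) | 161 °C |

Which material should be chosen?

Screen on constraints: cost ≤ 21 $/kg; k ≥ 9.24 W/(m·K); max service T ≥ 206 °C. Survivors: candidate L, candidate Y.
Per-candidate index values:
  candidate L: M = 8.24×10⁻³
  candidate Y: M = 3.41×10⁻³
Candidate L has the largest M.

candidate L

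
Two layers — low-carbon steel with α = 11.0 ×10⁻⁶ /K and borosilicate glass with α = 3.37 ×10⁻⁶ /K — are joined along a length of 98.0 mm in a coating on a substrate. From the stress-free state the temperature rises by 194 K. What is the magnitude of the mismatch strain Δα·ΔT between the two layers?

Δα = |11.0 − 3.37|×10⁻⁶/K = 7.63×10⁻⁶/K.
Mismatch strain = Δα·ΔT = 7.63×10⁻⁶ × 194.0 = 1.48×10⁻³.

1.48×10⁻³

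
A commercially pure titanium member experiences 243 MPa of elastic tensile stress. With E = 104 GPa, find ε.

2.34×10⁻³

ε = σ/E = 243 / 104000 = 2.34×10⁻³.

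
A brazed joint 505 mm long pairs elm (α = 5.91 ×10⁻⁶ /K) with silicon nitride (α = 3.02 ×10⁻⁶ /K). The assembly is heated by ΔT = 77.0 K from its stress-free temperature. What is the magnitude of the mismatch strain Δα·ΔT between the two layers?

Δα = |5.91 − 3.02|×10⁻⁶/K = 2.89×10⁻⁶/K.
Mismatch strain = Δα·ΔT = 2.89×10⁻⁶ × 77.0 = 2.23×10⁻⁴.

2.23×10⁻⁴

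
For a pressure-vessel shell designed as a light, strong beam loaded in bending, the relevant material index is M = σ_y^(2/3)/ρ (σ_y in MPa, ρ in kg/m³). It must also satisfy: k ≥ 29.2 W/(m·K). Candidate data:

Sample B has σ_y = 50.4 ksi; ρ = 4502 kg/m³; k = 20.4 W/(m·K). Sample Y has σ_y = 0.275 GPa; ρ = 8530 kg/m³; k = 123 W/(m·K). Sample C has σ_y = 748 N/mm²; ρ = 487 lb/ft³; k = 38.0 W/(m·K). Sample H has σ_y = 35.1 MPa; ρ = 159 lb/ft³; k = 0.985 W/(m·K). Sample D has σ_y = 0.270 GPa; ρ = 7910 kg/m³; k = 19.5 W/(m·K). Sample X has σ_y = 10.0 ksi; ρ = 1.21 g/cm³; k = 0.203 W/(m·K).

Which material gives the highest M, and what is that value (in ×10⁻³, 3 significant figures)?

Screen on constraints: k ≥ 29.2 W/(m·K). Survivors: sample Y, sample C.
After converting to SI:
  sample Y: σ_y = 275.0 MPa, ρ = 8530 kg/m³
  sample C: σ_y = 748.0 MPa, ρ = 7801 kg/m³
  sample C: M = 10.6×10⁻³
  sample Y: M = 4.96×10⁻³
The maximum is for sample C.

sample C, M = 10.6×10⁻³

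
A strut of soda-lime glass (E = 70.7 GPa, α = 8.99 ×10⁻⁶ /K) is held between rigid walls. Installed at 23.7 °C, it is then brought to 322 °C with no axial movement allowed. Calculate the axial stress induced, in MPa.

190 MPa

ΔT = 298.3 K. Constrained thermal stress σ = E·α·ΔT = 70.70×10³ MPa × 8.99×10⁻⁶ × 298.3 = 190 MPa (compressive).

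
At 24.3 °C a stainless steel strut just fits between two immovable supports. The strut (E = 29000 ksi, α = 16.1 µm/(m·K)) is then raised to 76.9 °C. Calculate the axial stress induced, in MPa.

E = 29000 ksi = 199.9 GPa.
ΔT = 52.60 K. Constrained thermal stress σ = E·α·ΔT = 199.9×10³ MPa × 16.1×10⁻⁶ × 52.60 = 169 MPa (compressive).

169 MPa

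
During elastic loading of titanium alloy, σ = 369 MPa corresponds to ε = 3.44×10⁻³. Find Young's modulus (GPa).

107 GPa

E = σ/ε = 369 MPa / 3.44×10⁻³ = 107300 MPa = 107 GPa.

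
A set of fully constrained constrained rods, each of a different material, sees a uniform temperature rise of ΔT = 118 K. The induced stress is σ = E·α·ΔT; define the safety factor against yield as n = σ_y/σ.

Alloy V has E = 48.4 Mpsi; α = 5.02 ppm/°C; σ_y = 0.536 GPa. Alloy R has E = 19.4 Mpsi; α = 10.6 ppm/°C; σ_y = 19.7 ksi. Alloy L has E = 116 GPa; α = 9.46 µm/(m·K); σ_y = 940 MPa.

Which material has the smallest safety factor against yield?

In consistent units (E in GPa, α in ×10⁻⁶/K, σ_y in MPa):
  alloy V: E = 333.7, α = 5.02, σ_y = 536.0 → σ = 198 MPa, n = 2.71
  alloy R: E = 133.8, α = 10.6, σ_y = 135.8 → σ = 167 MPa, n = 0.812
  alloy L: E = 116.0, α = 9.46, σ_y = 940.0 → σ = 129 MPa, n = 7.26
The minimum is alloy R at n = 0.812.

alloy R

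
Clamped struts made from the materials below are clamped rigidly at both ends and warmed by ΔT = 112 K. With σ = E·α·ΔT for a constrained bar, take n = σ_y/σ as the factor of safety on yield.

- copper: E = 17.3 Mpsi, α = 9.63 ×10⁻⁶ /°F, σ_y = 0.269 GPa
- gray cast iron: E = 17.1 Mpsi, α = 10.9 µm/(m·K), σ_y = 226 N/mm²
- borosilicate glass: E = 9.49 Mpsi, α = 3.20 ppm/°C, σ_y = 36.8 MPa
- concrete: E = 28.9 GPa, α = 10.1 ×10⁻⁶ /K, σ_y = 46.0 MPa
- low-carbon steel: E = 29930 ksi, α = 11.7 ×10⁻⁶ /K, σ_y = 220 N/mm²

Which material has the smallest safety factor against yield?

low-carbon steel

Per material, after unit conversion:
  copper: E = 119.3, α = 17.3, σ_y = 269.0 → σ = 232 MPa, n = 1.16
  gray cast iron: E = 117.9, α = 10.9, σ_y = 226.0 → σ = 144 MPa, n = 1.57
  borosilicate glass: E = 65.43, α = 3.20, σ_y = 36.80 → σ = 23.5 MPa, n = 1.57
  concrete: E = 28.90, α = 10.1, σ_y = 46.00 → σ = 32.7 MPa, n = 1.41
  low-carbon steel: E = 206.4, α = 11.7, σ_y = 220.0 → σ = 270 MPa, n = 0.814
Smallest n: low-carbon steel with n = 0.814.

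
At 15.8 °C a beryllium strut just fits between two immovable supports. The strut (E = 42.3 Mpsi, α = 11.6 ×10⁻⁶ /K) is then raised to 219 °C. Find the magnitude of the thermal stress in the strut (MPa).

687 MPa

E = 42.3 Mpsi = 291.6 GPa.
ΔT = 203.2 K. Constrained thermal stress σ = E·α·ΔT = 291.6×10³ MPa × 11.6×10⁻⁶ × 203.2 = 687 MPa (compressive).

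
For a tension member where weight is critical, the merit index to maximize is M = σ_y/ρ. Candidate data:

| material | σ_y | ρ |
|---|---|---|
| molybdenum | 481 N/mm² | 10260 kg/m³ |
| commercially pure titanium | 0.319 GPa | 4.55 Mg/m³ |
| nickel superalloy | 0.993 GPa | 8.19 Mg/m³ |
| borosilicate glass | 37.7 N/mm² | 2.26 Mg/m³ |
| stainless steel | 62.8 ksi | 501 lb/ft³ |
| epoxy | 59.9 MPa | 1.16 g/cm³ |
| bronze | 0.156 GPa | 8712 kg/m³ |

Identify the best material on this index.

After converting to SI:
  molybdenum: σ_y = 481.0 MPa, ρ = 10260 kg/m³
  commercially pure titanium: σ_y = 319.0 MPa, ρ = 4550 kg/m³
  nickel superalloy: σ_y = 993.0 MPa, ρ = 8190 kg/m³
  borosilicate glass: σ_y = 37.70 MPa, ρ = 2260 kg/m³
  stainless steel: σ_y = 433.0 MPa, ρ = 8025 kg/m³
  epoxy: σ_y = 59.90 MPa, ρ = 1160 kg/m³
  bronze: σ_y = 156.0 MPa, ρ = 8712 kg/m³
  nickel superalloy: M = 121 kN·m/kg
  commercially pure titanium: M = 70.1 kN·m/kg
  stainless steel: M = 54.0 kN·m/kg
  epoxy: M = 51.6 kN·m/kg
  molybdenum: M = 46.9 kN·m/kg
  bronze: M = 17.9 kN·m/kg
  borosilicate glass: M = 16.7 kN·m/kg
The maximum is for nickel superalloy.

nickel superalloy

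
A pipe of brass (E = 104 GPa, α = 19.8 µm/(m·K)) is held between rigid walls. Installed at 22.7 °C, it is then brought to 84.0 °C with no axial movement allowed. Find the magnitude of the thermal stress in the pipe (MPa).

ΔT = 61.30 K. Constrained thermal stress σ = E·α·ΔT = 104.0×10³ MPa × 19.8×10⁻⁶ × 61.30 = 126 MPa (compressive).

126 MPa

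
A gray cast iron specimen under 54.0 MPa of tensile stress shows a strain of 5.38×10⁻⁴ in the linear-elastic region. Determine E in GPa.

E = σ/ε = 54.0 MPa / 5.38×10⁻⁴ = 100400 MPa = 100 GPa.

100 GPa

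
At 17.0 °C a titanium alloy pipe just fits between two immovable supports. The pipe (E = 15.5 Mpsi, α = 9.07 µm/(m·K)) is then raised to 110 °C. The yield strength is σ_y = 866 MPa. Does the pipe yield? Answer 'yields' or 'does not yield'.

E = 15.5 Mpsi = 106.9 GPa.
ΔT = 93.00 K. Constrained thermal stress σ = E·α·ΔT = 106.9×10³ MPa × 9.07×10⁻⁶ × 93.00 = 90.1 MPa (compressive).
Compare to σ_y = 866 MPa: σ < σ_y, so it does not yield.

does not yield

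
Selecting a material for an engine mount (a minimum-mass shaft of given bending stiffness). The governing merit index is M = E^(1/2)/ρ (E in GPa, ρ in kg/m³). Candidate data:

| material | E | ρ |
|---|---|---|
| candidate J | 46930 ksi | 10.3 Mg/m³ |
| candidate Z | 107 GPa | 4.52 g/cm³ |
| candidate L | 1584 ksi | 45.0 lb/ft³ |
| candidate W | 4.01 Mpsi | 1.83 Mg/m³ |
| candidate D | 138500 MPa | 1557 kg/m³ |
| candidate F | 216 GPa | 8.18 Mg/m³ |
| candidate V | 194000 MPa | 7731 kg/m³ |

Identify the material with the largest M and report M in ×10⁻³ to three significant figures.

candidate D, M = 7.56×10⁻³

Putting every candidate on a common basis:
  candidate J: E = 323.6 GPa, ρ = 10300 kg/m³
  candidate Z: E = 107.0 GPa, ρ = 4520 kg/m³
  candidate L: E = 10.92 GPa, ρ = 720.8 kg/m³
  candidate W: E = 27.65 GPa, ρ = 1830 kg/m³
  candidate D: E = 138.5 GPa, ρ = 1557 kg/m³
  candidate F: E = 216.0 GPa, ρ = 8180 kg/m³
  candidate V: E = 194.0 GPa, ρ = 7731 kg/m³
  candidate D: M = 7.56×10⁻³
  candidate L: M = 4.58×10⁻³
  candidate W: M = 2.87×10⁻³
  candidate Z: M = 2.29×10⁻³
  candidate V: M = 1.80×10⁻³
  candidate F: M = 1.80×10⁻³
  candidate J: M = 1.75×10⁻³
Highest index: candidate D.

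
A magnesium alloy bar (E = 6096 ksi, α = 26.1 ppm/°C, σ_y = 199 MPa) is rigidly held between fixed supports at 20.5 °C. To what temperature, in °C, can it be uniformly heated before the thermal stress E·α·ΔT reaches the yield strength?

E = 6096 ksi = 42.03 GPa.
E·α·ΔT = 199.0 MPa ⇒ ΔT = 199.0 / (42.03×10³ × 26.1×10⁻⁶) = 181.4 K.
T = 20.5 + 181.4 = 201.9 °C.

202 °C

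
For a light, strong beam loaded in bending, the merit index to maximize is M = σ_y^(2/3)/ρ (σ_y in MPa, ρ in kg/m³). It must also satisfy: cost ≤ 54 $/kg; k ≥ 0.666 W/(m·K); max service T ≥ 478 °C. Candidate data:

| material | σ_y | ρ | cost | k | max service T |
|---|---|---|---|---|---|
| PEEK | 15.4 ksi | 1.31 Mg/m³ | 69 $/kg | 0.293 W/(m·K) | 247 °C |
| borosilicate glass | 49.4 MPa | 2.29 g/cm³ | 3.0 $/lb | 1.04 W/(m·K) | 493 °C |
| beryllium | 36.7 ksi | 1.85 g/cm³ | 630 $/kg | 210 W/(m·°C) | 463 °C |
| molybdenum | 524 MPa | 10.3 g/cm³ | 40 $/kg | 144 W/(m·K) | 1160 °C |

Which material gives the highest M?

Screen on constraints: cost ≤ 54 $/kg; k ≥ 0.666 W/(m·K); max service T ≥ 478 °C. Survivors: borosilicate glass, molybdenum.
After converting to SI:
  borosilicate glass: σ_y = 49.40 MPa, ρ = 2290 kg/m³
  molybdenum: σ_y = 524.0 MPa, ρ = 10300 kg/m³
  molybdenum: M = 6.31×10⁻³
  borosilicate glass: M = 5.88×10⁻³
The maximum is for molybdenum.

molybdenum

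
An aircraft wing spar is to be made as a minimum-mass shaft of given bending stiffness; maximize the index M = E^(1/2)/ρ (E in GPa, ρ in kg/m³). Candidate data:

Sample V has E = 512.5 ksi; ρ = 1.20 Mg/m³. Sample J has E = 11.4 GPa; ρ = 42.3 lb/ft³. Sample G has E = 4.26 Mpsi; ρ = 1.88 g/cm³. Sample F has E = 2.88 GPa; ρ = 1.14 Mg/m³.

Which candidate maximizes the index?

After converting to SI:
  sample V: E = 3.534 GPa, ρ = 1200 kg/m³
  sample J: E = 11.40 GPa, ρ = 677.6 kg/m³
  sample G: E = 29.37 GPa, ρ = 1880 kg/m³
  sample F: E = 2.880 GPa, ρ = 1140 kg/m³
  sample J: M = 4.98×10⁻³
  sample G: M = 2.88×10⁻³
  sample V: M = 1.57×10⁻³
  sample F: M = 1.49×10⁻³
The maximum is for sample J.

sample J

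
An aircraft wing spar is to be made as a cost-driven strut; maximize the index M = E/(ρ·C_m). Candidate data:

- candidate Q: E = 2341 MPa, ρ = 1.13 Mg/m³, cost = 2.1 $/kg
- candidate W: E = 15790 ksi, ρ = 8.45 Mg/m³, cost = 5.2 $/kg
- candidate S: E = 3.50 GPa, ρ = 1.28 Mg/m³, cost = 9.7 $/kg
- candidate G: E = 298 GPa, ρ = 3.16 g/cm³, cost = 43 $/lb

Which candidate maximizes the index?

candidate W

Normalizing units and computing the index:
  candidate Q: E = 2.341 GPa, ρ = 1130 kg/m³, cost = 2.100 $/kg
  candidate W: E = 108.9 GPa, ρ = 8450 kg/m³, cost = 5.200 $/kg
  candidate S: E = 3.500 GPa, ρ = 1280 kg/m³, cost = 9.700 $/kg
  candidate G: E = 298.0 GPa, ρ = 3160 kg/m³, cost = 94.80 $/kg
  candidate W: M = 2.48 MN·m per $
  candidate G: M = 0.995 MN·m per $
  candidate Q: M = 0.987 MN·m per $
  candidate S: M = 0.282 MN·m per $
Candidate W ranks first.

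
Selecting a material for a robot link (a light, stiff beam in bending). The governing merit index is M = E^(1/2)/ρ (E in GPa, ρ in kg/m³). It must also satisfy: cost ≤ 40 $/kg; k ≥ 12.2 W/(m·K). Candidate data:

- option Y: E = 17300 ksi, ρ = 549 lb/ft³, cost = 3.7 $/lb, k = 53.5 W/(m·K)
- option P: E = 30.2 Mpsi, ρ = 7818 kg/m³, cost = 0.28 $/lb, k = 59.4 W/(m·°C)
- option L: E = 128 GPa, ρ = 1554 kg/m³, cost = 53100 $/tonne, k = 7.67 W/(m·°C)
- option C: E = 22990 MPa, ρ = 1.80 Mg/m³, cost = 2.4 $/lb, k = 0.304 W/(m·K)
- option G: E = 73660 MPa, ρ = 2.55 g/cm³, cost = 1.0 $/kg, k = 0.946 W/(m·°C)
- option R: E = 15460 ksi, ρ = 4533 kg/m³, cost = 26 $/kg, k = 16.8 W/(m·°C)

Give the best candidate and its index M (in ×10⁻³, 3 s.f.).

option R, M = 2.28×10⁻³

Screen on constraints: cost ≤ 40 $/kg; k ≥ 12.2 W/(m·K). Survivors: option Y, option P, option R.
Convert each candidate to consistent units, then evaluate M:
  option Y: E = 119.3 GPa, ρ = 8794 kg/m³
  option P: E = 208.2 GPa, ρ = 7818 kg/m³
  option R: E = 106.6 GPa, ρ = 4533 kg/m³
  option R: M = 2.28×10⁻³
  option P: M = 1.85×10⁻³
  option Y: M = 1.24×10⁻³
Highest index: option R.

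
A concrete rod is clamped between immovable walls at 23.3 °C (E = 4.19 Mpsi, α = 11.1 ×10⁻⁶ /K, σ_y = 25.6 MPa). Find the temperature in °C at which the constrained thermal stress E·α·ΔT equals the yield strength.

103 °C

E = 4.19 Mpsi = 28.89 GPa.
E·α·ΔT = 25.60 MPa ⇒ ΔT = 25.60 / (28.89×10³ × 11.1×10⁻⁶) = 79.83 K.
T = 23.3 + 79.83 = 103.1 °C.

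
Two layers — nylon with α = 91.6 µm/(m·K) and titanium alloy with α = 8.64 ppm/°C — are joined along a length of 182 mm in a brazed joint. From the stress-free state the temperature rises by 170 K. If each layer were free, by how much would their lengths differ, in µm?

Δα = |91.6 − 8.64|×10⁻⁶/K = 83.0×10⁻⁶/K.
ΔL_mismatch = Δα·L·ΔT = 83.0×10⁻⁶ × 182.0 mm × 170.0 K = 2570 µm.

2570 µm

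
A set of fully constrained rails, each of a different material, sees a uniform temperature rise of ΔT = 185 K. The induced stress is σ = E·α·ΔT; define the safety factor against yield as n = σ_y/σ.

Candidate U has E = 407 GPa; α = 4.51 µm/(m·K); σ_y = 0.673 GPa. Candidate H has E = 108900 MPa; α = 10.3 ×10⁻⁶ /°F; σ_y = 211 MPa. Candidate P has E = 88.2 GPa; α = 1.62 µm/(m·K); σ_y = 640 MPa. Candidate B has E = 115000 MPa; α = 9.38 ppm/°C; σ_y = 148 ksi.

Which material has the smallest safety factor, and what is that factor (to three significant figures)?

candidate H, n = 0.565

Per material, after unit conversion:
  candidate U: E = 407.0, α = 4.51, σ_y = 673.0 → σ = 340 MPa, n = 1.98
  candidate H: E = 108.9, α = 18.5, σ_y = 211.0 → σ = 374 MPa, n = 0.565
  candidate P: E = 88.20, α = 1.62, σ_y = 640.0 → σ = 26.4 MPa, n = 24.2
  candidate B: E = 115.0, α = 9.38, σ_y = 1020 → σ = 200 MPa, n = 5.11
The minimum is candidate H at n = 0.565.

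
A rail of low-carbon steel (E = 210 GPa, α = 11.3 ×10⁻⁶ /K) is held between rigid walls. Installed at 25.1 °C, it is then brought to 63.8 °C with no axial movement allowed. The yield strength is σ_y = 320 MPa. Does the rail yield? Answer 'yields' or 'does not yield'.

does not yield

ΔT = 38.70 K. Constrained thermal stress σ = E·α·ΔT = 210.0×10³ MPa × 11.3×10⁻⁶ × 38.70 = 91.8 MPa (compressive).
Compare to σ_y = 320 MPa: σ < σ_y, so it does not yield.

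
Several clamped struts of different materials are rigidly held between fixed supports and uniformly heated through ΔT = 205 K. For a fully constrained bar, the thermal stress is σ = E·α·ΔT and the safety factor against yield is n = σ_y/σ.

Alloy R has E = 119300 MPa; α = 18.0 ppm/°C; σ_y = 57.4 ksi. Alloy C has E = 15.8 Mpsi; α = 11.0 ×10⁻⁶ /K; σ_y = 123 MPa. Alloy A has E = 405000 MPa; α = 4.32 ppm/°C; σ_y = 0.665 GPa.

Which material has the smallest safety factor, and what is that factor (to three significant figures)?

alloy C, n = 0.501

In consistent units (E in GPa, α in ×10⁻⁶/K, σ_y in MPa):
  alloy R: E = 119.3, α = 18.0, σ_y = 395.8 → σ = 440 MPa, n = 0.899
  alloy C: E = 108.9, α = 11.0, σ_y = 123.0 → σ = 246 MPa, n = 0.501
  alloy A: E = 405.0, α = 4.32, σ_y = 665.0 → σ = 359 MPa, n = 1.85
The minimum is alloy C at n = 0.501.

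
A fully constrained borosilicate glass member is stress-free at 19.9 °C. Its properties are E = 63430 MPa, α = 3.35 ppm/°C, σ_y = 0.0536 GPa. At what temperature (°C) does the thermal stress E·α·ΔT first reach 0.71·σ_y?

199 °C

E = 63430 MPa = 63.43 GPa.
σ_y = 0.0536 GPa = 53.60 MPa.
E·α·ΔT = 38.06 MPa ⇒ ΔT = 38.06 / (63.43×10³ × 3.35×10⁻⁶) = 179.1 K.
T = 19.9 + 179.1 = 199.0 °C.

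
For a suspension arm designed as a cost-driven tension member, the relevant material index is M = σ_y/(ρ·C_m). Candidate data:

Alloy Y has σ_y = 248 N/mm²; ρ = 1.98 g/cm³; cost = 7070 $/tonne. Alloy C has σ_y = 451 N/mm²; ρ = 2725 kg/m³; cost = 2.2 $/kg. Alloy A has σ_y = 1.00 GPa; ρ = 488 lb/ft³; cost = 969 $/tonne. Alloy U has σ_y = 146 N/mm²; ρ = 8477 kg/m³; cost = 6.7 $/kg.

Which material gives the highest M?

After converting to SI:
  alloy Y: σ_y = 248.0 MPa, ρ = 1980 kg/m³, cost = 7.070 $/kg
  alloy C: σ_y = 451.0 MPa, ρ = 2725 kg/m³, cost = 2.200 $/kg
  alloy A: σ_y = 1000 MPa, ρ = 7817 kg/m³, cost = 0.9690 $/kg
  alloy U: σ_y = 146.0 MPa, ρ = 8477 kg/m³, cost = 6.700 $/kg
  alloy A: M = 132 kN·m per $
  alloy C: M = 75.2 kN·m per $
  alloy Y: M = 17.7 kN·m per $
  alloy U: M = 2.57 kN·m per $
Highest index: alloy A.

alloy A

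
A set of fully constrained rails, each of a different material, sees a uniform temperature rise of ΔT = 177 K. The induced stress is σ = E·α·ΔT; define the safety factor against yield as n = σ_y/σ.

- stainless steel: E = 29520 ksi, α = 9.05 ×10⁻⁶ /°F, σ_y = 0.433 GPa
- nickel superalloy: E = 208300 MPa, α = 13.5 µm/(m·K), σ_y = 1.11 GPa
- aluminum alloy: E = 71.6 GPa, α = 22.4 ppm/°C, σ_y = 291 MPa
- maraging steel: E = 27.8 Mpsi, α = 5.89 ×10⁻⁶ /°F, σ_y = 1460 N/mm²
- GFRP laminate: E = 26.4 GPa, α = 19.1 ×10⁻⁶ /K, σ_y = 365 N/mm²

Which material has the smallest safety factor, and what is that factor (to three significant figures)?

stainless steel, n = 0.738

With everything in SI (GPa, ×10⁻⁶/K, MPa):
  stainless steel: E = 203.5, α = 16.3, σ_y = 433.0 → σ = 587 MPa, n = 0.738
  nickel superalloy: E = 208.3, α = 13.5, σ_y = 1110 → σ = 498 MPa, n = 2.23
  aluminum alloy: E = 71.60, α = 22.4, σ_y = 291.0 → σ = 284 MPa, n = 1.03
  maraging steel: E = 191.7, α = 10.6, σ_y = 1460 → σ = 360 MPa, n = 4.06
  GFRP laminate: E = 26.40, α = 19.1, σ_y = 365.0 → σ = 89.3 MPa, n = 4.09
The minimum is stainless steel at n = 0.738.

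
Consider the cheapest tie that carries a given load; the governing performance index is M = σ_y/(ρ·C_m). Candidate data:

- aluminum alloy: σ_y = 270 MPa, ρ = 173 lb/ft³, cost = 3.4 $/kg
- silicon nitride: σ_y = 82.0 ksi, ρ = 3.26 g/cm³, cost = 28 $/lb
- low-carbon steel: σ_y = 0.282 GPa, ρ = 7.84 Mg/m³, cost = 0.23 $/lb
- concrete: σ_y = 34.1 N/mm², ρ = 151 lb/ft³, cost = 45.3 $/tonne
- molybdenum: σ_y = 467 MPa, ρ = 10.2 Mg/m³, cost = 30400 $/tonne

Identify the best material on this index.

Convert each candidate to consistent units, then evaluate M:
  aluminum alloy: σ_y = 270.0 MPa, ρ = 2771 kg/m³, cost = 3.400 $/kg
  silicon nitride: σ_y = 565.4 MPa, ρ = 3260 kg/m³, cost = 61.73 $/kg
  low-carbon steel: σ_y = 282.0 MPa, ρ = 7840 kg/m³, cost = 0.5071 $/kg
  concrete: σ_y = 34.10 MPa, ρ = 2419 kg/m³, cost = 0.04530 $/kg
  molybdenum: σ_y = 467.0 MPa, ρ = 10200 kg/m³, cost = 30.40 $/kg
  concrete: M = 311 kN·m per $
  low-carbon steel: M = 70.9 kN·m per $
  aluminum alloy: M = 28.7 kN·m per $
  silicon nitride: M = 2.81 kN·m per $
  molybdenum: M = 1.51 kN·m per $
Concrete has the largest M.

concrete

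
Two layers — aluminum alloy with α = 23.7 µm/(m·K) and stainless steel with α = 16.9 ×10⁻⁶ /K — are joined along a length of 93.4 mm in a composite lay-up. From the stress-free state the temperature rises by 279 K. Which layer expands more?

α(aluminum alloy) = 23.7×10⁻⁶/K vs α(stainless steel) = 16.9×10⁻⁶/K.
Higher α expands more for the same ΔT: aluminum alloy.

aluminum alloy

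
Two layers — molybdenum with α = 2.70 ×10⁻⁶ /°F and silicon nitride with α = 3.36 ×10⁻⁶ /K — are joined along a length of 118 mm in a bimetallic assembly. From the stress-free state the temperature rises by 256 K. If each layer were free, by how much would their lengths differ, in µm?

45.3 µm

molybdenum: α = 2.70×10⁻⁶/°F × 9/5 = 4.86×10⁻⁶/K.
Δα = |4.86 − 3.36|×10⁻⁶/K = 1.50×10⁻⁶/K.
ΔL_mismatch = Δα·L·ΔT = 1.50×10⁻⁶ × 118.0 mm × 256.0 K = 45.3 µm.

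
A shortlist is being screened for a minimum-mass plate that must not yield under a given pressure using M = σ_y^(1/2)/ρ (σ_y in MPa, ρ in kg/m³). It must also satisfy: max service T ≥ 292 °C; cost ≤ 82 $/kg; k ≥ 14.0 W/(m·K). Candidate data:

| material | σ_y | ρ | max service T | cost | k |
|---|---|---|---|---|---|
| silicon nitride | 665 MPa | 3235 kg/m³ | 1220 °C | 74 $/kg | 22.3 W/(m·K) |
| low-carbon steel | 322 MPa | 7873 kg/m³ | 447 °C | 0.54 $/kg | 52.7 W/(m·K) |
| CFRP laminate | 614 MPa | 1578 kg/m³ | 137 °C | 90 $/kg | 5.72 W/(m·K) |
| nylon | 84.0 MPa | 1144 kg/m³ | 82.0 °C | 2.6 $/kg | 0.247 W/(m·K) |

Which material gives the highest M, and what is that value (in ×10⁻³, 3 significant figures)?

silicon nitride, M = 7.97×10⁻³

Screen on constraints: max service T ≥ 292 °C; cost ≤ 82 $/kg; k ≥ 14.0 W/(m·K). Survivors: silicon nitride, low-carbon steel.
Computing M directly (units already consistent):
  silicon nitride: M = 7.97×10⁻³
  low-carbon steel: M = 2.28×10⁻³
Highest index: silicon nitride.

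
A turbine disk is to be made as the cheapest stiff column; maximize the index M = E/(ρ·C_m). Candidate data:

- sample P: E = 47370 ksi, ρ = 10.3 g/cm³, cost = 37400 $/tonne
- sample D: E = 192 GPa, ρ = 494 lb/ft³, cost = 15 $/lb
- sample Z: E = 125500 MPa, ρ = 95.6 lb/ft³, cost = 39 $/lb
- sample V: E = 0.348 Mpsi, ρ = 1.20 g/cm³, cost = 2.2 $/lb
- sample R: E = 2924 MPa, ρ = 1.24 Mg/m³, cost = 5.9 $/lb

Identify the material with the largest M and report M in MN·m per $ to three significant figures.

After converting to SI:
  sample P: E = 326.6 GPa, ρ = 10300 kg/m³, cost = 37.40 $/kg
  sample D: E = 192.0 GPa, ρ = 7913 kg/m³, cost = 33.07 $/kg
  sample Z: E = 125.5 GPa, ρ = 1531 kg/m³, cost = 85.98 $/kg
  sample V: E = 2.399 GPa, ρ = 1200 kg/m³, cost = 4.850 $/kg
  sample R: E = 2.924 GPa, ρ = 1240 kg/m³, cost = 13.01 $/kg
  sample Z: M = 0.953 MN·m per $
  sample P: M = 0.848 MN·m per $
  sample D: M = 0.734 MN·m per $
  sample V: M = 0.412 MN·m per $
  sample R: M = 0.181 MN·m per $
The maximum is for sample Z.

sample Z, M = 0.953 MN·m per $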